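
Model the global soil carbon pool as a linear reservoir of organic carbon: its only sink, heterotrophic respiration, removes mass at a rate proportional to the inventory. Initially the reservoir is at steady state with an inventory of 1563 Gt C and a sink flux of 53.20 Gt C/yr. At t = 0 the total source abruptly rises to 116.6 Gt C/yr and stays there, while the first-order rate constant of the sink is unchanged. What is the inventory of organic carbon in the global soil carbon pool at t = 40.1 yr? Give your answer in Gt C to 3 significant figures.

2950 Gt C

Residence time τ = M₀/F₀ = 29.38 yr. The eventual steady state is M_∞ = M₀·(F₁/F₀) = 1563 × 116.6/53.20 = 3425.7 Gt C.
The anomaly ΔM(t) = M(t) − M_∞ decays as ΔM₀·e^(−t/τ) with ΔM₀ = 1563 − 3425.7 = −1863 Gt C.
At t = 40.1 yr, e^(−t/τ) = e^(−1.365) = 0.2554, so ΔM = −475.7 Gt C and M = 3425.7 − 475.7 = 2949.9 Gt C.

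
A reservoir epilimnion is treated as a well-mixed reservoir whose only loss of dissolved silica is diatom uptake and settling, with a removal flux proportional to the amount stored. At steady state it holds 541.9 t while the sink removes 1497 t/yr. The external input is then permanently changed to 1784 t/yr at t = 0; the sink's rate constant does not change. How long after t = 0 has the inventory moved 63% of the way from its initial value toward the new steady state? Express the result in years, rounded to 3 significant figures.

τ = M₀/F₀ = 541.9/1497 = 0.3620 yr.
The remaining gap fraction is e^(−t/τ); 63% covered ⇒ e^(−t/τ) = 0.370.
t = −τ ln(0.370) = 0.3620 × 0.9943 = 0.3599 yr.

0.360 yr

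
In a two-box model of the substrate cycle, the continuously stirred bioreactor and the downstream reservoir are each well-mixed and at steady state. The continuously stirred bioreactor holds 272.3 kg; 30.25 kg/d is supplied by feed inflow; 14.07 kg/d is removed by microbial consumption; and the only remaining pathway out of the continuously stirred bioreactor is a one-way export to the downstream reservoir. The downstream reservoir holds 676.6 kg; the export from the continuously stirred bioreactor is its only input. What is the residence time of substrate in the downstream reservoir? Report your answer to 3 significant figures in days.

Balance the continuously stirred bioreactor: ΣF_in = 30.250 kg/d.
Export to the downstream reservoir = ΣF_in − (14.07) = 16.180 kg/d.
At steady state the output of the downstream reservoir equals its input, 16.180 kg/d.
τ = M / F = 676.6 / 16.180 = 41.82 d.

41.8 d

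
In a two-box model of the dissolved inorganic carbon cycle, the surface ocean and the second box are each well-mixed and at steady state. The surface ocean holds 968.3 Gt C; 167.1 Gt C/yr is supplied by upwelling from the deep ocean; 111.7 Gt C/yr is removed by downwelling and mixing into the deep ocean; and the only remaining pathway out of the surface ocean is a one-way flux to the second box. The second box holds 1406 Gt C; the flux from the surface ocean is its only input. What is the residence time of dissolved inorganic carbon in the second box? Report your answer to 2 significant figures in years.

25 yr

Balance the surface ocean: ΣF_in = 167.10 Gt C/yr.
Flux to the second box = ΣF_in − (111.7) = 55.400 Gt C/yr.
At steady state the output of the second box equals its input, 55.400 Gt C/yr.
τ = M / F = 1406 / 55.400 = 25.38 yr.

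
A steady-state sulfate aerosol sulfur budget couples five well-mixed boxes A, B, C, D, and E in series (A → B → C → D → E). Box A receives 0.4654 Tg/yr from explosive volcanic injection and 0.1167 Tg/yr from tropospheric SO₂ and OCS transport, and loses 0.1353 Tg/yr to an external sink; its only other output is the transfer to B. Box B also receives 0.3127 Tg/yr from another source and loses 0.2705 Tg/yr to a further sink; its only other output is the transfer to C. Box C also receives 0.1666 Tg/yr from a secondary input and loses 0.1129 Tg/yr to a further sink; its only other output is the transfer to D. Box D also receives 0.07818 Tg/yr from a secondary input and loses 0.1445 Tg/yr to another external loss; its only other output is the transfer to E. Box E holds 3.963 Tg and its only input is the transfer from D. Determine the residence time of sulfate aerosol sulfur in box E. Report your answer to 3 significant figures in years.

Box A: F(A→B) = (0.4654 + 0.1167) − 0.1353 = 0.44680 Tg/yr.
Box B: F(B→C) = (0.44680 + 0.3127) − 0.2705 = 0.48900 Tg/yr.
Box C: F(C→D) = (0.48900 + 0.1666) − 0.1129 = 0.54270 Tg/yr.
Box D: F(D→E) = (0.54270 + 0.07818) − 0.1445 = 0.47638 Tg/yr.
Box E throughput = its input = 0.47638 Tg/yr; τ = 3.963 / 0.47638 = 8.319 yr.

8.32 yr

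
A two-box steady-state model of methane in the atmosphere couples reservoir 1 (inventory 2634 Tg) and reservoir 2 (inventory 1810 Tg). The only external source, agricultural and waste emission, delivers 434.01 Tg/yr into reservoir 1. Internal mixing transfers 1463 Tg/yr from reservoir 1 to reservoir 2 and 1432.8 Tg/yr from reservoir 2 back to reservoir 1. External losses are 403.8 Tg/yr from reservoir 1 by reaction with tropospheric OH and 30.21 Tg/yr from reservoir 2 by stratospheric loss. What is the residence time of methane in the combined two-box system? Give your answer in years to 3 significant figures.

10.2 yr

For the system as a whole, the A↔B exchange is internal and contributes nothing to the throughput; only the external sinks remove mass.
M_total = 2634 + 1810 = 4444.0 Tg.
ΣF_external_out = 403.8 + 30.21 = 434.01 Tg/yr.
τ = M_total / ΣF_ext = 4444.0 / 434.01 = 10.24 yr.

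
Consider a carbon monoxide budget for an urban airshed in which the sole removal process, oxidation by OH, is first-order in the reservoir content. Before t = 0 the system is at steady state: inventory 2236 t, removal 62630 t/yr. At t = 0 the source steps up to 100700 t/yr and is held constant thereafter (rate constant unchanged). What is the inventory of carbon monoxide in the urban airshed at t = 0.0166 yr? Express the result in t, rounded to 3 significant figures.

2740 t

The sink rate constant is k = F₀/M₀ = 62630/2236 = 28.01 yr⁻¹.
Solving dM/dt = F₁ − kM with M(0) = M₀ gives M(t) = F₁/k + (M₀ − F₁/k)·e^(−kt).
F₁/k = 100700/28.01 = 3595.2 t; kt = 28.01 × 0.0166 = 0.4650, e^(−kt) = 0.6282.
M(0.0166) = 3595.2 + (2236 − 3595.2) × 0.6282 = 3595.2 − 853.8 = 2741.4 t.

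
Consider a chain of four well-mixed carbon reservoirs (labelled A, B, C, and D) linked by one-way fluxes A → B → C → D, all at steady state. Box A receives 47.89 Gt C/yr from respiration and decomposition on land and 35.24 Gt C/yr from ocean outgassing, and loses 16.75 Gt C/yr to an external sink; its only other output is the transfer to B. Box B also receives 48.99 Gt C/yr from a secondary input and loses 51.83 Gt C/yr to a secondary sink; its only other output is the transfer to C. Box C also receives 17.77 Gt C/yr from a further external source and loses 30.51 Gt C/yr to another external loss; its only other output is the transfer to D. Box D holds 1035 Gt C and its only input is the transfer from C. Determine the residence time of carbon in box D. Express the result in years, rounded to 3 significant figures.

Box A: F(A→B) = (47.89 + 35.24) − 16.75 = 66.380 Gt C/yr.
Box B: F(B→C) = (66.380 + 48.99) − 51.83 = 63.540 Gt C/yr.
Box C: F(C→D) = (63.540 + 17.77) − 30.51 = 50.800 Gt C/yr.
Box D throughput = its input = 50.800 Gt C/yr; τ = 1035 / 50.800 = 20.37 yr.

20.4 yr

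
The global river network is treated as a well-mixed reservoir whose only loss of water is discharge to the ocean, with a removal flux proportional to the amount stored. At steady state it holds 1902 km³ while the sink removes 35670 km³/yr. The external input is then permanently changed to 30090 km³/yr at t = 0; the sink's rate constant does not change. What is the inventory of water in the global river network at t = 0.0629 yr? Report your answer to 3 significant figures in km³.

1700 km³

The sink rate constant is k = F₀/M₀ = 35670/1902 = 18.75 yr⁻¹.
Solving dM/dt = F₁ − kM with M(0) = M₀ gives M(t) = F₁/k + (M₀ − F₁/k)·e^(−kt).
F₁/k = 30090/18.75 = 1604.5 km³; kt = 18.75 × 0.0629 = 1.180, e^(−kt) = 0.3074.
M(0.0629) = 1604.5 + (1902 − 1604.5) × 0.3074 = 1604.5 + 91.46 = 1695.9 km³.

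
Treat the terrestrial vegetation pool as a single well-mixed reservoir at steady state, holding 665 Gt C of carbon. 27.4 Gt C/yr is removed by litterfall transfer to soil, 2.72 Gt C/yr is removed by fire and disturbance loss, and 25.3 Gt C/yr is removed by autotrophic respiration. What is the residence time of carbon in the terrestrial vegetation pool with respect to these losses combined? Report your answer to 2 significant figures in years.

12 yr

Total removal = 27.40 + 2.720 + 25.30 = 55.420 Gt C/yr.
τ = M / ΣF_out = 665 / 55.420 = 12.00 yr.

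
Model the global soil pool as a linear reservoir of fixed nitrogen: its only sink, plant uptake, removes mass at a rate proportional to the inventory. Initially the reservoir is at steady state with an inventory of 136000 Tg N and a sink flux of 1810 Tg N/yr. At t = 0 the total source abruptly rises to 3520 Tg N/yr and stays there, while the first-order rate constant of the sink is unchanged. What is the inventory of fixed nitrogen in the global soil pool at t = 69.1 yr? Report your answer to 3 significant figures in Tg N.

Residence time τ = M₀/F₀ = 75.14 yr. The eventual steady state is M_∞ = M₀·(F₁/F₀) = 136000 × 3520/1810 = 264490 Tg N.
The anomaly ΔM(t) = M(t) − M_∞ decays as ΔM₀·e^(−t/τ) with ΔM₀ = 136000 − 264490 = −128500 Tg N.
At t = 69.1 yr, e^(−t/τ) = e^(−0.9196) = 0.3987, so ΔM = −51220 Tg N and M = 264490 − 51220 = 213260 Tg N.

213000 Tg N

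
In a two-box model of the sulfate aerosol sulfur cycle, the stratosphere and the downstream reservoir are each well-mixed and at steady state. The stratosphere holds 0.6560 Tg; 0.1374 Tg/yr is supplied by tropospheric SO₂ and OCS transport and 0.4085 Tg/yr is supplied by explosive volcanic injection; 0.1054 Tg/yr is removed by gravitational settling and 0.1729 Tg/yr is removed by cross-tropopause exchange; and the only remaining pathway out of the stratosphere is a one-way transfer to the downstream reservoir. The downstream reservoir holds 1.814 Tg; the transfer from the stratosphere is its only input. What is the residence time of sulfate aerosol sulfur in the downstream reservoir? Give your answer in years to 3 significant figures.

Balance the stratosphere: ΣF_in = 0.1374 + 0.4085 = 0.54590 Tg/yr.
Transfer to the downstream reservoir = ΣF_in − (0.1054 + 0.1729) = 0.26760 Tg/yr.
At steady state the output of the downstream reservoir equals its input, 0.26760 Tg/yr.
τ = M / F = 1.814 / 0.26760 = 6.779 yr.

6.78 yr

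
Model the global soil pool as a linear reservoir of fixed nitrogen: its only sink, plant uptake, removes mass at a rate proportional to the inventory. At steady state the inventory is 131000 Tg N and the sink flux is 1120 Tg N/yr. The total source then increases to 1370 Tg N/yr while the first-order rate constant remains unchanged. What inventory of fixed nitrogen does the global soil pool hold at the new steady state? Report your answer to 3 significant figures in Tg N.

160000 Tg N

Rate constant k = F/M = 1120 / 131000 = 0.008550 yr⁻¹.
At the new steady state, source = k·M_new ⇒ M_new = 1370 / 0.008550 = 160200 Tg N.
(Equivalently M_new = M × F_new/F_old = 131000 × 1370/1120.)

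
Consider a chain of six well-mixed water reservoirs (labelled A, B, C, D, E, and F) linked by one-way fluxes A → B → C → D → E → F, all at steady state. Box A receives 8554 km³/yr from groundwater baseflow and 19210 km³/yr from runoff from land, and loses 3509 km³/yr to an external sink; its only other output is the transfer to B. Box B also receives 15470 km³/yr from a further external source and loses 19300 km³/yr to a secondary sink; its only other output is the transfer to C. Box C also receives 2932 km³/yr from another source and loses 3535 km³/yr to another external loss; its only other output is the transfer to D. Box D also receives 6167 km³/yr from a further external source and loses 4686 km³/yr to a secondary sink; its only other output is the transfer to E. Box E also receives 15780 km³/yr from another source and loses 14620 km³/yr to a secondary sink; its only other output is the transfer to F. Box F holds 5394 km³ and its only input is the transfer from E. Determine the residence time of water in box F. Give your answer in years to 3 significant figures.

Box A: F(A→B) = (8554 + 19210) − 3509 = 24255 km³/yr.
Box B: F(B→C) = (24255 + 15470) − 19300 = 20425 km³/yr.
Box C: F(C→D) = (20425 + 2932) − 3535 = 19822 km³/yr.
Box D: F(D→E) = (19822 + 6167) − 4686 = 21303 km³/yr.
Box E: F(E→F) = (21303 + 15780) − 14620 = 22463 km³/yr.
Box F throughput = its input = 22463 km³/yr; τ = 5394 / 22463 = 0.2401 yr.

0.240 yr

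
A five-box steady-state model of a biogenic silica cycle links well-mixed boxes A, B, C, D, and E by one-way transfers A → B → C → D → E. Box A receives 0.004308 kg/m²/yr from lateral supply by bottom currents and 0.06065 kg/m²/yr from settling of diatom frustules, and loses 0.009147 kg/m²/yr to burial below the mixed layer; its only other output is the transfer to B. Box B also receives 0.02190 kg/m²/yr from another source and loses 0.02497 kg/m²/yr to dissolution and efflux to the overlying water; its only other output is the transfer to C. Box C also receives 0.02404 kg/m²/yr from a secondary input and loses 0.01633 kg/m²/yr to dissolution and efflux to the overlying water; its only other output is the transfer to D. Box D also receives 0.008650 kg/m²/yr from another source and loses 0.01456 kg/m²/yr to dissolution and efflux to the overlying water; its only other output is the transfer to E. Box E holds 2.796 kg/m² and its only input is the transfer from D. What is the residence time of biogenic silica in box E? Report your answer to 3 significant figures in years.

51.3 yr

Box A: F(A→B) = (0.004308 + 0.06065) − 0.009147 = 0.055811 kg/m²/yr.
Box B: F(B→C) = (0.055811 + 0.02190) − 0.02497 = 0.052741 kg/m²/yr.
Box C: F(C→D) = (0.052741 + 0.02404) − 0.01633 = 0.060451 kg/m²/yr.
Box D: F(D→E) = (0.060451 + 0.008650) − 0.01456 = 0.054541 kg/m²/yr.
Box E throughput = its input = 0.054541 kg/m²/yr; τ = 2.796 / 0.054541 = 51.26 yr.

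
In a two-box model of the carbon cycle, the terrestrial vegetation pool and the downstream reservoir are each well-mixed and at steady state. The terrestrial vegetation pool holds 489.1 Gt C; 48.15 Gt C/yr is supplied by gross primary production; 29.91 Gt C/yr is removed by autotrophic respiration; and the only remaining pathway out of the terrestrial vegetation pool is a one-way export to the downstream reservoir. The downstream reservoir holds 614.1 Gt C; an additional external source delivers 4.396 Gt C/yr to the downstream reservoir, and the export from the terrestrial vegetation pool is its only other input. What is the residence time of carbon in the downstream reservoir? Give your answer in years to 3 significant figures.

27.1 yr

Balance the terrestrial vegetation pool: ΣF_in = 48.150 Gt C/yr.
Export to the downstream reservoir = ΣF_in − (29.91) = 18.240 Gt C/yr.
Total input to the downstream reservoir = 18.240 + 4.396 = 22.636 Gt C/yr; at steady state this equals its total output.
τ = M / F = 614.1 / 22.636 = 27.13 yr.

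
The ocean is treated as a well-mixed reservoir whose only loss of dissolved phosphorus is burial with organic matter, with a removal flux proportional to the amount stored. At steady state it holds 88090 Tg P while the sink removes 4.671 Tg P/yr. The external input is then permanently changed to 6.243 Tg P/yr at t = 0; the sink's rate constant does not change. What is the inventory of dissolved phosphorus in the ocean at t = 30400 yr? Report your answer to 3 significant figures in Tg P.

The sink rate constant is k = F₀/M₀ = 4.671/88090 = 5.303×10^-5 yr⁻¹.
Solving dM/dt = F₁ − kM with M(0) = M₀ gives M(t) = F₁/k + (M₀ − F₁/k)·e^(−kt).
F₁/k = 6.243/5.303×10^-5 = 117740 Tg P; kt = 5.303×10^-5 × 30400 = 1.612, e^(−kt) = 0.1995.
M(30400) = 117740 + (88090 − 117740) × 0.1995 = 117740 − 5914 = 111820 Tg P.

112000 Tg P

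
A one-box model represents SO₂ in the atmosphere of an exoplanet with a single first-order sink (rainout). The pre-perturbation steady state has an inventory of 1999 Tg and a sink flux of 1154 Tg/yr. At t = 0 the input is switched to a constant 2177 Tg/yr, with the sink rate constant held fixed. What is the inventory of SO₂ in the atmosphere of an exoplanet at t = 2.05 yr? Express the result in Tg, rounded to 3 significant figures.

3230 Tg

τ = M₀/F₀ = 1999/1154 = 1.732 yr; rate constant k = 1/τ.
New steady state M_∞ = F₁/k = F₁·τ = 2177 × 1.732 = 3771.1 Tg.
M(t) = M_∞ + (M₀ − M_∞)·e^(−t/τ); t/τ = 2.05/1.732 = 1.183, so e^(−t/τ) = 0.3062.
M(t) = 3771.1 − 1772 × 0.3062 = 3228.4 Tg.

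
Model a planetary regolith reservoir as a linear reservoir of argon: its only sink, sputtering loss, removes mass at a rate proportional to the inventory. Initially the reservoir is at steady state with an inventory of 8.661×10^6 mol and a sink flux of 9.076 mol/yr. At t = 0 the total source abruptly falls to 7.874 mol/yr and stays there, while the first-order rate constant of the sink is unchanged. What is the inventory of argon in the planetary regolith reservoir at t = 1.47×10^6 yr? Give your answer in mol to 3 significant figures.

τ = M₀/F₀ = 8.661×10^6/9.076 = 954300 yr; rate constant k = 1/τ.
New steady state M_∞ = F₁/k = F₁·τ = 7.874 × 954300 = 7.5140×10^6 mol.
M(t) = M_∞ + (M₀ − M_∞)·e^(−t/τ); t/τ = 1.47×10^6/954300 = 1.540, so e^(−t/τ) = 0.2143.
M(t) = 7.5140×10^6 + 1.147×10^6 × 0.2143 = 7.7598×10^6 mol.

7.76×10^6 mol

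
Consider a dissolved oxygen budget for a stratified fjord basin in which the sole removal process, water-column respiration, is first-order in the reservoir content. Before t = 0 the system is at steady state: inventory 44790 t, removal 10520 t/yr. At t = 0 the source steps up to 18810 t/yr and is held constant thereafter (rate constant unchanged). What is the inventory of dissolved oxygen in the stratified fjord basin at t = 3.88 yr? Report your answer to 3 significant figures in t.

Residence time τ = M₀/F₀ = 4.258 yr. The eventual steady state is M_∞ = M₀·(F₁/F₀) = 44790 × 18810/10520 = 80086 t.
The anomaly ΔM(t) = M(t) − M_∞ decays as ΔM₀·e^(−t/τ) with ΔM₀ = 44790 − 80086 = −35300 t.
At t = 3.88 yr, e^(−t/τ) = e^(−0.9113) = 0.4020, so ΔM = −14190 t and M = 80086 − 14190 = 65897 t.

65900 t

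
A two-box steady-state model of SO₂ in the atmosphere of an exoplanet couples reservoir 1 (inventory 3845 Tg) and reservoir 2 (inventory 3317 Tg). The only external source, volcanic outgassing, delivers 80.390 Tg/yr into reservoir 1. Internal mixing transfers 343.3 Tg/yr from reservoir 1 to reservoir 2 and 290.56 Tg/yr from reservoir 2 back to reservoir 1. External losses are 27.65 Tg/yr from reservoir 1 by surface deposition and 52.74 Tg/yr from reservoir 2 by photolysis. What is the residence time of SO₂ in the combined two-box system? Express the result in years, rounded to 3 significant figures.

For the system as a whole, the A↔B exchange is internal and contributes nothing to the throughput; only the external sinks remove mass.
M_total = 3845 + 3317 = 7162.0 Tg.
ΣF_external_out = 27.65 + 52.74 = 80.390 Tg/yr.
τ = M_total / ΣF_ext = 7162.0 / 80.390 = 89.09 yr.

89.1 yr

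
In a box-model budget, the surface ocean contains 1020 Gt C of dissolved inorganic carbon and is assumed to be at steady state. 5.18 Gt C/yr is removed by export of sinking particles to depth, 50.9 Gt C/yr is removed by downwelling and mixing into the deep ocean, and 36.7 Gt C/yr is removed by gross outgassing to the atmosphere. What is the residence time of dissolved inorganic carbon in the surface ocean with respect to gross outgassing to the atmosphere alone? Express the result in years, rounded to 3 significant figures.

27.8 yr

Residence time with respect to a single sink: τ = M / F_sink.
τ = 1020 / 36.7 = 27.79 yr.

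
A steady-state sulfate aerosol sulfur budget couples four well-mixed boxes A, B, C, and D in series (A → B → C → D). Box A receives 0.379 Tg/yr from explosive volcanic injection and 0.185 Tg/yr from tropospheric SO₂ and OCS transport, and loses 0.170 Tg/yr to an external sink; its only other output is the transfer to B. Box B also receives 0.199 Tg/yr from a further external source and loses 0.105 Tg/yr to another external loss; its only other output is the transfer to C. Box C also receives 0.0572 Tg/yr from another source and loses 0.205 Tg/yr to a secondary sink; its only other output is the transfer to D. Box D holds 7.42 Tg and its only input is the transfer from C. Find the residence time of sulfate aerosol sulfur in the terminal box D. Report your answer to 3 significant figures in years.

Box A: F(A→B) = (0.379 + 0.185) − 0.170 = 0.39400 Tg/yr.
Box B: F(B→C) = (0.39400 + 0.199) − 0.105 = 0.48800 Tg/yr.
Box C: F(C→D) = (0.48800 + 0.0572) − 0.205 = 0.34020 Tg/yr.
Box D throughput = its input = 0.34020 Tg/yr; τ = 7.42 / 0.34020 = 21.81 yr.

21.8 yr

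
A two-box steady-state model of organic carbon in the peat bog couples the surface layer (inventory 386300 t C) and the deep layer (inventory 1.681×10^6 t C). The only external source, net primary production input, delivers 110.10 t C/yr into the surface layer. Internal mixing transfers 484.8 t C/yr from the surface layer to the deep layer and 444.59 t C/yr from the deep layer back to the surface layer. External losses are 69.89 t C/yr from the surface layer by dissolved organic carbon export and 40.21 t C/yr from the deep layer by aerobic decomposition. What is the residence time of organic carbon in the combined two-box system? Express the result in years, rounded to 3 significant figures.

18800 yr

Residence time in the combined system uses the total inventory and the total *external* removal — internal exchanges between the two boxes cancel.
M_total = 386300 + 1.681×10^6 = 2.0673×10^6 t C.
ΣF_external_out = 69.89 + 40.21 = 110.10 t C/yr.
τ = M_total / ΣF_ext = 2.0673×10^6 / 110.10 = 18780 yr.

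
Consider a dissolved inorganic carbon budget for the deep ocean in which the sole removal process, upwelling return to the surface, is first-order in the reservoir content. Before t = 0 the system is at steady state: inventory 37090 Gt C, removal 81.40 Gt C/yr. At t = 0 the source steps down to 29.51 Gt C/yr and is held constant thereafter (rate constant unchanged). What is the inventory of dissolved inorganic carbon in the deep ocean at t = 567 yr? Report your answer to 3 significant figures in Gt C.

20300 Gt C

τ = M₀/F₀ = 37090/81.40 = 455.7 yr; rate constant k = 1/τ.
New steady state M_∞ = F₁/k = F₁·τ = 29.51 × 455.7 = 13446 Gt C.
M(t) = M_∞ + (M₀ − M_∞)·e^(−t/τ); t/τ = 567/455.7 = 1.244, so e^(−t/τ) = 0.2881.
M(t) = 13446 + 23640 × 0.2881 = 20259 Gt C.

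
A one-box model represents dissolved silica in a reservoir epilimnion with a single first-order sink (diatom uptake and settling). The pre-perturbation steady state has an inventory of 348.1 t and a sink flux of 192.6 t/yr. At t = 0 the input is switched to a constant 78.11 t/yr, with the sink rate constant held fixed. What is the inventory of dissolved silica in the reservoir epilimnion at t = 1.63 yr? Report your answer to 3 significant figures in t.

τ = M₀/F₀ = 348.1/192.6 = 1.807 yr; rate constant k = 1/τ.
New steady state M_∞ = F₁/k = F₁·τ = 78.11 × 1.807 = 141.17 t.
M(t) = M_∞ + (M₀ − M_∞)·e^(−t/τ); t/τ = 1.63/1.807 = 0.9019, so e^(−t/τ) = 0.4058.
M(t) = 141.17 + 206.9 × 0.4058 = 225.15 t.

225 t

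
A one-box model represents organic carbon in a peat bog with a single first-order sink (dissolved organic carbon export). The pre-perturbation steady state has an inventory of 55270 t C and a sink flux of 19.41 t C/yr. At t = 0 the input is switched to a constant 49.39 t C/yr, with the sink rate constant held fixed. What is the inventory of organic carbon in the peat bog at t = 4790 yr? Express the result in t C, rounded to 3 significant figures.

125000 t C

τ = M₀/F₀ = 55270/19.41 = 2848 yr; rate constant k = 1/τ.
New steady state M_∞ = F₁/k = F₁·τ = 49.39 × 2848 = 140640 t C.
M(t) = M_∞ + (M₀ − M_∞)·e^(−t/τ); t/τ = 4790/2848 = 1.682, so e^(−t/τ) = 0.1860.
M(t) = 140640 − 85370 × 0.1860 = 124760 t C.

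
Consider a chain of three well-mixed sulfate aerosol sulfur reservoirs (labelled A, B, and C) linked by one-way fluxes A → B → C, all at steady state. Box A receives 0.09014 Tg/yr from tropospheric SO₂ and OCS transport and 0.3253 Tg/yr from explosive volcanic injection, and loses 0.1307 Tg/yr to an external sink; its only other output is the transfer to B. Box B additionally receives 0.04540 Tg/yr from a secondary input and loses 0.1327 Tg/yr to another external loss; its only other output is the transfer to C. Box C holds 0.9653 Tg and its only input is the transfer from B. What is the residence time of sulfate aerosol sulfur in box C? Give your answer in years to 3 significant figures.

Box A: F(A→B) = (0.09014 + 0.3253) − 0.1307 = 0.28474 Tg/yr.
Box B: F(B→C) = (0.28474 + 0.04540) − 0.1327 = 0.19744 Tg/yr.
Box C throughput = its input = 0.19744 Tg/yr; τ = 0.9653 / 0.19744 = 4.889 yr.

4.89 yr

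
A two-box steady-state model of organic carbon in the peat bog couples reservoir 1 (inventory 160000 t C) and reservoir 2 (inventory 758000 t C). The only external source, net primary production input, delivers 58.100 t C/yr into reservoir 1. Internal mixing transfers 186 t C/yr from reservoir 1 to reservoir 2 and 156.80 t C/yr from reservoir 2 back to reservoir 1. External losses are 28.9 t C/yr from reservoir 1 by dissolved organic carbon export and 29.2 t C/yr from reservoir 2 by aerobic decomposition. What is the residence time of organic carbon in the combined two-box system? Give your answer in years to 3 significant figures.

For the system as a whole, the A↔B exchange is internal and contributes nothing to the throughput; only the external sinks remove mass.
M_total = 160000 + 758000 = 918000 t C.
ΣF_external_out = 28.9 + 29.2 = 58.100 t C/yr.
τ = M_total / ΣF_ext = 918000 / 58.100 = 15800 yr.

15800 yr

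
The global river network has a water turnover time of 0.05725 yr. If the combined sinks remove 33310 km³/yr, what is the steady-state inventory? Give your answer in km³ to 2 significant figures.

τ = M/F ⇒ M = τ × F = 0.05725 × 33310 = 1907 km³.

1900 km³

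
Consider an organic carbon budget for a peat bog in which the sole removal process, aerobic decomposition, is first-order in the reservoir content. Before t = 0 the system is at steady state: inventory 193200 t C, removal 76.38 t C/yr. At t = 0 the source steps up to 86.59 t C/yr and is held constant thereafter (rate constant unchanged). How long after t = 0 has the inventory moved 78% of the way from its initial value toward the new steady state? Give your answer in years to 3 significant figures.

3830 yr

τ = M₀/F₀ = 193200/76.38 = 2529 yr.
The remaining gap fraction is e^(−t/τ); 78% covered ⇒ e^(−t/τ) = 0.220.
t = −τ ln(0.220) = 2529 × 1.514 = 3830 yr.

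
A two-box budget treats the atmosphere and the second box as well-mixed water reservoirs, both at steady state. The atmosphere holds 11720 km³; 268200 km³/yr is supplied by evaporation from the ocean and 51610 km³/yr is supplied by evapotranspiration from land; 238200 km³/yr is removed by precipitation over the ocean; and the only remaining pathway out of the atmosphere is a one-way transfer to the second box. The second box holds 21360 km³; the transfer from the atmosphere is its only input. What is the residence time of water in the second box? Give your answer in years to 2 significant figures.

0.26 yr

Balance the atmosphere: ΣF_in = 268200 + 51610 = 319810 km³/yr.
Transfer to the second box = ΣF_in − (238200) = 81610 km³/yr.
At steady state the output of the second box equals its input, 81610 km³/yr.
τ = M / F = 21360 / 81610 = 0.2617 yr.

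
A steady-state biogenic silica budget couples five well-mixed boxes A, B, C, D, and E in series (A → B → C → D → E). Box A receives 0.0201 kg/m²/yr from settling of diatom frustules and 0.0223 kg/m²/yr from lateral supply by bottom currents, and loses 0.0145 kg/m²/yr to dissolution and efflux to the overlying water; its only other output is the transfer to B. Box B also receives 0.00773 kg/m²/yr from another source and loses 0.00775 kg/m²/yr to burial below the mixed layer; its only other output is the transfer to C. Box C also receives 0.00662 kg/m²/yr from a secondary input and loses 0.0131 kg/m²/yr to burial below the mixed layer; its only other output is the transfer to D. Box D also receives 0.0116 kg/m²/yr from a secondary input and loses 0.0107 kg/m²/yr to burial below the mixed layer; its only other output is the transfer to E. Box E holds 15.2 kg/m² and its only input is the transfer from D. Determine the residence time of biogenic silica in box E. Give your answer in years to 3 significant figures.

682 yr

Box A: F(A→B) = (0.0201 + 0.0223) − 0.0145 = 0.027900 kg/m²/yr.
Box B: F(B→C) = (0.027900 + 0.00773) − 0.00775 = 0.027880 kg/m²/yr.
Box C: F(C→D) = (0.027880 + 0.00662) − 0.0131 = 0.021400 kg/m²/yr.
Box D: F(D→E) = (0.021400 + 0.0116) − 0.0107 = 0.022300 kg/m²/yr.
Box E throughput = its input = 0.022300 kg/m²/yr; τ = 15.2 / 0.022300 = 681.6 yr.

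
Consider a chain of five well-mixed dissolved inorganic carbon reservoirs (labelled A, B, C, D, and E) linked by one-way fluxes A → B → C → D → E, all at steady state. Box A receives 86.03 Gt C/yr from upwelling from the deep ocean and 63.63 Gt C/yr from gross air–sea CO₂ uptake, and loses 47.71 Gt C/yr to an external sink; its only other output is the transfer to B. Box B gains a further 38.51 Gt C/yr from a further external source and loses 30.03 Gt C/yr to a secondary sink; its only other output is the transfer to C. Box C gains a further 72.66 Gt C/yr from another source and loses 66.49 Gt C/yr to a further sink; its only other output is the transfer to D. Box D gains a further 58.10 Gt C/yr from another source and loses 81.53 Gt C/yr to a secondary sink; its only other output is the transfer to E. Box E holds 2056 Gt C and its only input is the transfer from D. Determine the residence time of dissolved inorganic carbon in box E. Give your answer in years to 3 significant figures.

22.1 yr

Box A: F(A→B) = (86.03 + 63.63) − 47.71 = 101.95 Gt C/yr.
Box B: F(B→C) = (101.95 + 38.51) − 30.03 = 110.43 Gt C/yr.
Box C: F(C→D) = (110.43 + 72.66) − 66.49 = 116.60 Gt C/yr.
Box D: F(D→E) = (116.60 + 58.10) − 81.53 = 93.170 Gt C/yr.
Box E throughput = its input = 93.170 Gt C/yr; τ = 2056 / 93.170 = 22.07 yr.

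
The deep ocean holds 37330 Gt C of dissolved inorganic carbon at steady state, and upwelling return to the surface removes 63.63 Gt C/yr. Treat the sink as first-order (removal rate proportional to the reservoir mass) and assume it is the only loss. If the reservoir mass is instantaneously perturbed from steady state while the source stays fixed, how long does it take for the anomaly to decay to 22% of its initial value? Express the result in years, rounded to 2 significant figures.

For a linear reservoir the anomaly decays as exp(−t/τ) with τ = M/F = 37330/63.63 = 586.7 yr.
exp(−t/τ) = 0.22 ⇒ t = −τ ln(0.22) = 586.7 × 1.514 = 888.3 yr.

890 yr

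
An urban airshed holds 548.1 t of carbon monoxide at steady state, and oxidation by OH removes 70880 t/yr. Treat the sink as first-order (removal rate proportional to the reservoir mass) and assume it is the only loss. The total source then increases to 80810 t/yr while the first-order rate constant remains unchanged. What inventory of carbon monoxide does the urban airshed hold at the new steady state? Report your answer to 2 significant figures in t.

Rate constant k = F/M = 70880 / 548.1 = 129.3 yr⁻¹.
At the new steady state, source = k·M_new ⇒ M_new = 80810 / 129.3 = 624.9 t.
(Equivalently M_new = M × F_new/F_old = 548.1 × 80810/70880.)

620 t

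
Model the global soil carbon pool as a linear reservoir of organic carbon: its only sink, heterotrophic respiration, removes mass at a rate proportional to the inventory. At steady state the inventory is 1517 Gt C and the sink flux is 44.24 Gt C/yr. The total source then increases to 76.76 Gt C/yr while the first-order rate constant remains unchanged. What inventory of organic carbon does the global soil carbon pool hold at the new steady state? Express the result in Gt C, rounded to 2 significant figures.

Rate constant k = F/M = 44.24 / 1517 = 0.02916 yr⁻¹.
At the new steady state, source = k·M_new ⇒ M_new = 76.76 / 0.02916 = 2632 Gt C.
(Equivalently M_new = M × F_new/F_old = 1517 × 76.76/44.24.)

2600 Gt C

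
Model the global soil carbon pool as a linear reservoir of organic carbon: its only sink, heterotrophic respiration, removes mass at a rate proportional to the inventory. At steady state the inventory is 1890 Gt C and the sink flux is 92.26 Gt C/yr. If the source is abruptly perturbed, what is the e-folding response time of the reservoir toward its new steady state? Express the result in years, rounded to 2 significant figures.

20 yr

For a linear reservoir the response time equals the residence time τ = M/F.
τ = 1890 / 92.26 = 20.49 yr.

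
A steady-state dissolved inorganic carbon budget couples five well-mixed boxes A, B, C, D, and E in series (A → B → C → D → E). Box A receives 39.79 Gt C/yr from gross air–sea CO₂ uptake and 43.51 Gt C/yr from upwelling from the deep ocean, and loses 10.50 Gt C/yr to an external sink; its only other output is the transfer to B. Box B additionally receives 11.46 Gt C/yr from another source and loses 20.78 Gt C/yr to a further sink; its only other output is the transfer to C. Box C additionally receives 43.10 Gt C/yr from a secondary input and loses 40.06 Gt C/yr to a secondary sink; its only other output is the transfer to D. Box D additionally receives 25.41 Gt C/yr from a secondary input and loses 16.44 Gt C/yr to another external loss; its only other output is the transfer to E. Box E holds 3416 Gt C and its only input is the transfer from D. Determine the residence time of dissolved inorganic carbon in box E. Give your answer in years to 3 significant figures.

45.3 yr

Box A: F(A→B) = (39.79 + 43.51) − 10.50 = 72.800 Gt C/yr.
Box B: F(B→C) = (72.800 + 11.46) − 20.78 = 63.480 Gt C/yr.
Box C: F(C→D) = (63.480 + 43.10) − 40.06 = 66.520 Gt C/yr.
Box D: F(D→E) = (66.520 + 25.41) − 16.44 = 75.490 Gt C/yr.
Box E throughput = its input = 75.490 Gt C/yr; τ = 3416 / 75.490 = 45.25 yr.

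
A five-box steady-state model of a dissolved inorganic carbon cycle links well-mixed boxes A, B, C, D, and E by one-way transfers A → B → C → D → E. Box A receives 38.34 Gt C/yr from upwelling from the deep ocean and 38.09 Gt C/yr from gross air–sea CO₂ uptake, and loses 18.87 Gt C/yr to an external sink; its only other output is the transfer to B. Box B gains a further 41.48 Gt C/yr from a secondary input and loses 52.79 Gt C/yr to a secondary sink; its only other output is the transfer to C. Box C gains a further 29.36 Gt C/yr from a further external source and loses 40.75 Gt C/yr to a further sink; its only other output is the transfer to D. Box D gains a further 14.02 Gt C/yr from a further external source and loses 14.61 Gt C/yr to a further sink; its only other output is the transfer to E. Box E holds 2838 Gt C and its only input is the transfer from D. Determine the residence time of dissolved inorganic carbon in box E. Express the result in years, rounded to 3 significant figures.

Box A: F(A→B) = (38.34 + 38.09) − 18.87 = 57.560 Gt C/yr.
Box B: F(B→C) = (57.560 + 41.48) − 52.79 = 46.250 Gt C/yr.
Box C: F(C→D) = (46.250 + 29.36) − 40.75 = 34.860 Gt C/yr.
Box D: F(D→E) = (34.860 + 14.02) − 14.61 = 34.270 Gt C/yr.
Box E throughput = its input = 34.270 Gt C/yr; τ = 2838 / 34.270 = 82.81 yr.

82.8 yr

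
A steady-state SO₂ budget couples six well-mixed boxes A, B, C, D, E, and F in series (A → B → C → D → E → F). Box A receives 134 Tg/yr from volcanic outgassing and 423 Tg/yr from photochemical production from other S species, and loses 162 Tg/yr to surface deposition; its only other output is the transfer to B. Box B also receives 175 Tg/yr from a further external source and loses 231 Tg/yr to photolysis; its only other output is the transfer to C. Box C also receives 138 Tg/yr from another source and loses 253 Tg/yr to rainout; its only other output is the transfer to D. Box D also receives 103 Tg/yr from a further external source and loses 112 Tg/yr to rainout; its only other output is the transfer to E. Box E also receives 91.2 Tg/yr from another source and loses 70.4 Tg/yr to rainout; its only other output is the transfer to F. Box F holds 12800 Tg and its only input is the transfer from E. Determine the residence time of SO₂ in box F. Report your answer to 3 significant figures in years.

Box A: F(A→B) = (134 + 423) − 162 = 395.00 Tg/yr.
Box B: F(B→C) = (395.00 + 175) − 231 = 339.00 Tg/yr.
Box C: F(C→D) = (339.00 + 138) − 253 = 224.00 Tg/yr.
Box D: F(D→E) = (224.00 + 103) − 112 = 215.00 Tg/yr.
Box E: F(E→F) = (215.00 + 91.2) − 70.4 = 235.80 Tg/yr.
Box F throughput = its input = 235.80 Tg/yr; τ = 12800 / 235.80 = 54.28 yr.

54.3 yr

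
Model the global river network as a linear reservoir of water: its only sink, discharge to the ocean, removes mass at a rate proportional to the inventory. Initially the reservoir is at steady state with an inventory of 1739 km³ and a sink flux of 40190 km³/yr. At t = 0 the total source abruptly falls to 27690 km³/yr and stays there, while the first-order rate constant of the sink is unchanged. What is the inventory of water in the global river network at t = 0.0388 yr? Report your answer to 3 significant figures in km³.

1420 km³

The sink rate constant is k = F₀/M₀ = 40190/1739 = 23.11 yr⁻¹.
Solving dM/dt = F₁ − kM with M(0) = M₀ gives M(t) = F₁/k + (M₀ − F₁/k)·e^(−kt).
F₁/k = 27690/23.11 = 1198.1 km³; kt = 23.11 × 0.0388 = 0.8967, e^(−kt) = 0.4079.
M(0.0388) = 1198.1 + (1739 − 1198.1) × 0.4079 = 1198.1 + 220.6 = 1418.8 km³.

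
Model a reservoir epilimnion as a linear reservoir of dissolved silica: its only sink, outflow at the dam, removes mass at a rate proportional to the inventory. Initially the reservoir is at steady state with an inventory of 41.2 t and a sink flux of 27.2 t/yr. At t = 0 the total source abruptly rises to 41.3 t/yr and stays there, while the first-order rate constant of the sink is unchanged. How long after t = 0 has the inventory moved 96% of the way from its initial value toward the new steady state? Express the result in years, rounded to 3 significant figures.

4.88 yr

τ = M₀/F₀ = 41.2/27.2 = 1.515 yr.
The remaining gap fraction is e^(−t/τ); 96% covered ⇒ e^(−t/τ) = 0.0400.
t = −τ ln(0.0400) = 1.515 × 3.219 = 4.876 yr.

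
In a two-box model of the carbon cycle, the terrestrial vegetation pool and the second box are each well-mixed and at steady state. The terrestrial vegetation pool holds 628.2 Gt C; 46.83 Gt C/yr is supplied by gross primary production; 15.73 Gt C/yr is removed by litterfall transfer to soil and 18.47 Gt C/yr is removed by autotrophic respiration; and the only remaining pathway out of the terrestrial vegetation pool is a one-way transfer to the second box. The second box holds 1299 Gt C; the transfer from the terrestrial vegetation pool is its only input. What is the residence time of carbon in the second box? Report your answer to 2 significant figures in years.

100 yr

Balance the terrestrial vegetation pool: ΣF_in = 46.830 Gt C/yr.
Transfer to the second box = ΣF_in − (15.73 + 18.47) = 12.630 Gt C/yr.
At steady state the output of the second box equals its input, 12.630 Gt C/yr.
τ = M / F = 1299 / 12.630 = 102.9 yr.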